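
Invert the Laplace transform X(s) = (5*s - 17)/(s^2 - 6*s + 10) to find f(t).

f(t) = -2*exp(3*t)*sin(t) + 5*exp(3*t)*cos(t)

Complete the square in the denominator: s^2 - 6*s + 10 = (s - 3)^2 + 1^2.
Split the numerator to match: 5*s - 17 = 5·(s - 3) - 2·1.
Invert each term: 5·(s - 3)/((s - 3)^2 + 1) ↔ 5e^(3t)cos(t); -2·1/((s - 3)^2 + 1) ↔ -2e^(3t)sin(t).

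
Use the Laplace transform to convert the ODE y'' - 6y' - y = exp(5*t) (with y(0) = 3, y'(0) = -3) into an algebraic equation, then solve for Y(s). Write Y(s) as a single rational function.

Y(s) = (3*s^2 - 36*s + 106)/(s^3 - 11*s^2 + 29*s + 5)

Transform both sides with L{·}.
With L{y''} = s^2 Y - s·y(0) - y'(0) and L{y'} = sY - y(0), with y(0) = 3, y'(0) = -3: the LHS transforms to (s^2 - 6*s - 1)Y - (3*s - 21).
The right side is L{exp(5*t)} = 1/(s - 5).
So (s^2 - 6*s - 1)Y = 1/(s - 5) + (3*s - 21).
Divide through and combine into a single rational function.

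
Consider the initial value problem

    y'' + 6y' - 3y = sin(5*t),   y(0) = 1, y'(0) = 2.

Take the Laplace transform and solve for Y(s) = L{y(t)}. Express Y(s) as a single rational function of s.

Laplace-transform each side.
With L{y''} = s^2 Y - s·y(0) - y'(0) and L{y'} = sY - y(0), with y(0) = 1, y'(0) = 2: the LHS transforms to (s^2 + 6*s - 3)Y - (s + 8).
The right side is L{sin(5*t)} = 5/(s^2 + 25).
So (s^2 + 6*s - 3)Y = 5/(s^2 + 25) + (s + 8).
Isolate Y and clear denominators.

Y(s) = (s^3 + 8*s^2 + 25*s + 205)/(s^4 + 6*s^3 + 22*s^2 + 150*s - 75)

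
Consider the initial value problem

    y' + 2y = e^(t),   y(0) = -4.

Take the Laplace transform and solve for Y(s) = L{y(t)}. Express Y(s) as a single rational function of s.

Transform both sides with L{·}.
The derivative rules (L{y'} = sY - y(0) = sY - (-4)) turn the left side into (s + 2)Y - (-4).
The right side is L{e^(t)} = 1/(s - 1).
So (s + 2)Y = 1/(s - 1) + (-4).
Isolate Y and clear denominators.

Y(s) = (-4*s + 5)/(s^2 + s - 2)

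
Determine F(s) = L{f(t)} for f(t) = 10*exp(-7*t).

L{10} = 10/s.
By the first shifting theorem, multiplying by e^(-7t) replaces s with s + 7.

F(s) = 10/(s + 7)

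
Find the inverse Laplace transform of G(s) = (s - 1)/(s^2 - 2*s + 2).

exp(t)*cos(t)

Rewrite the denominator: s^2 - 2*s + 2 = (s - 1)^2 + 1.
The form in (s - 1) signals a first-shifting-theorem factor e^(t).
Since L{cos(t)} = s/(s^2 + 1), the inverse is e^(t)*cos(t).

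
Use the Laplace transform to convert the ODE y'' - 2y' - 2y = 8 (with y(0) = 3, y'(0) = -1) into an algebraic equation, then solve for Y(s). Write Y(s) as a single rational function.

Apply the Laplace transform to the equation.
The derivative rules (L{y''} = s^2 Y - s·y(0) - y'(0) and L{y'} = sY - y(0), with y(0) = 3, y'(0) = -1) turn the left side into (s^2 - 2*s - 2)Y - (3*s - 7).
The right side is L{8} = 8/s.
So (s^2 - 2*s - 2)Y = 8/s + (3*s - 7).
Isolate Y and clear denominators.

Y(s) = (3*s^2 - 7*s + 8)/(s^3 - 2*s^2 - 2*s)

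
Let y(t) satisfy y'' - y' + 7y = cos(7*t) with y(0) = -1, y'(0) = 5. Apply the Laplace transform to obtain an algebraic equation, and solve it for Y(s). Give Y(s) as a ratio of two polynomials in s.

Y(s) = (-s^3 + 6*s^2 - 48*s + 294)/(s^4 - s^3 + 56*s^2 - 49*s + 343)

Laplace-transform each side.
Using L{y''} = s^2 Y - s·y(0) - y'(0) and L{y'} = sY - y(0), with y(0) = -1, y'(0) = 5, the left side becomes (s^2 - s + 7)Y - (-s + 6).
The right side is L{cos(7*t)} = s/(s^2 + 49).
So (s^2 - s + 7)Y = s/(s^2 + 49) + (-s + 6).
Solve for Y(s) and write it as one ratio of polynomials.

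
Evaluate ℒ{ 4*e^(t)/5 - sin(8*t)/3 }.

-8/(3*(s^2 + 64)) + 4/(5*(s - 1))

Apply the Laplace transform termwise.
(4/5)·[L{e^(t)} = 1/(s - 1)]; (-1/3)·[L{sin(8t)} = 8/(s^2 + 64)].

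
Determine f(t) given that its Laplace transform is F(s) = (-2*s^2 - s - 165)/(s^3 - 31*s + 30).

Factor the denominator: s^3 - 31*s + 30 = (s - 5)*(s - 1)*(s + 6).
Partial fraction decomposition gives [-5/(s - 5)] + [-3/(s + 6)] + [6/(s - 1)].
Invert each term: -5/(s - 5) ↔ -5e^(5t); -3/(s + 6) ↔ -3e^(-6t); 6/(s - 1) ↔ 6e^(t).

f(t) = -5*exp(5*t) + 6*exp(t) - 3*exp(-6*t)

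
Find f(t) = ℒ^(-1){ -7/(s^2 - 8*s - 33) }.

Rewrite the denominator: s^2 - 8*s - 33 = (s - 4)^2 - 49.
The form in (s - 4) signals a first-shifting-theorem factor e^(4t).
Since L{sinh(7t)} = 7/(s^2 - 49), the inverse is exp(4*t)*sinh(7*t), scaled by -1.

f(t) = -exp(4*t)*sinh(7*t)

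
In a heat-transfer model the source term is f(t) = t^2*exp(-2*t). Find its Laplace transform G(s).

G(s) = 2/(s + 2)^3

L{e^(-2t)} = 1/(s + 2).
Then apply L{t^2·g(t)} = (-1)^2 d^2/ds^2[H(s)] with H(s) = 1/(s + 2):
differentiating 2 times and applying the sign gives 2/(s + 2)^3.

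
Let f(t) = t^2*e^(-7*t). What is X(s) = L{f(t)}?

X(s) = 2/(s + 7)^3

L{e^(-7t)} = 1/(s + 7).
Then apply L{t^2·g(t)} = (-1)^2 d^2/ds^2[G(s)] with G(s) = 1/(s + 7):
differentiating 2 times and applying the sign gives 2/(s + 7)^3.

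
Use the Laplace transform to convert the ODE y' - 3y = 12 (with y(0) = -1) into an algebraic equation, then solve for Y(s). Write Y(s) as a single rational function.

Take the Laplace transform of both sides.
With L{y'} = sY - y(0) = sY - (-1): the LHS transforms to (s - 3)Y - (-1).
The right side is L{12} = 12/s.
So (s - 3)Y = 12/s + (-1).
Solve for Y(s) and write it as one ratio of polynomials.

Y(s) = (-s + 12)/(s^2 - 3*s)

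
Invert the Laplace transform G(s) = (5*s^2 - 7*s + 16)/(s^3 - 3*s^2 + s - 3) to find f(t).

Factor the denominator: s^3 - 3*s^2 + s - 3 = (s - 3)*(s^2 + 1).
Partial fraction decomposition gives [4/(s - 3)] + [s/(s^2 + 1)] + [-4/(s^2 + 1)].
Invert each term: 4/(s - 3) ↔ 4e^(3t); 1·s/(s^2 + 1) ↔ cos(t); -4·1/(s^2 + 1) ↔ -4sin(t).

f(t) = 4*exp(3*t) - 4*sin(t) + cos(t)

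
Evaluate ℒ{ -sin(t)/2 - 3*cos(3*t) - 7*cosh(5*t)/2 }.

-3*s/(s^2 + 9) - 7*s/(2*(s^2 - 25)) - 1/(2*(s^2 + 1))

The transform is linear, so treat each term independently.
(-7/2)·[L{cosh(5t)} = s/(s^2 - 25)]; (-3)·[L{cos(3t)} = s/(s^2 + 9)]; (-1/2)·[L{sin(t)} = 1/(s^2 + 1)].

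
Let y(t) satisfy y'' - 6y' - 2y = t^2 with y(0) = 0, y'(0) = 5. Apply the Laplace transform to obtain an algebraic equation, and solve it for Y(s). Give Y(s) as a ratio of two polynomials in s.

Take the Laplace transform of both sides.
Using L{y''} = s^2 Y - s·y(0) - y'(0) and L{y'} = sY - y(0), with y(0) = 0, y'(0) = 5, the left side becomes (s^2 - 6*s - 2)Y - (5).
The right side is L{t^2} = 2/s^3.
So (s^2 - 6*s - 2)Y = 2/s^3 + (5).
Divide through and combine into a single rational function.

Y(s) = (5*s^3 + 2)/(s^5 - 6*s^4 - 2*s^3)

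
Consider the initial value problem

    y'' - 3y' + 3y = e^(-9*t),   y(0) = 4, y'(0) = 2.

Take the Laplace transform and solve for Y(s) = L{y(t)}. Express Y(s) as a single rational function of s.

Laplace-transform each side.
The derivative rules (L{y''} = s^2 Y - s·y(0) - y'(0) and L{y'} = sY - y(0), with y(0) = 4, y'(0) = 2) turn the left side into (s^2 - 3*s + 3)Y - (4*s - 10).
The right side is L{e^(-9*t)} = 1/(s + 9).
So (s^2 - 3*s + 3)Y = 1/(s + 9) + (4*s - 10).
Isolate Y and clear denominators.

Y(s) = (4*s^2 + 26*s - 89)/(s^3 + 6*s^2 - 24*s + 27)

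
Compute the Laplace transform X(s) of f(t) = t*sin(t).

L{sin(t)} = 1/(s^2 + 1).
Then apply L{t·g(t)} = -d/ds[G(s)] with G(s) = 1/(s^2 + 1):
differentiating 1 time and applying the sign gives 2*s/(s^2 + 1)^2.

X(s) = 2*s/(s^2 + 1)^2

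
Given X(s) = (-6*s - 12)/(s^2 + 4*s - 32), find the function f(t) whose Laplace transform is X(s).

f(t) = -6*exp(-2*t)*cosh(6*t)

Rewrite the denominator: s^2 + 4*s - 32 = (s + 2)^2 - 36.
The form in (s + 2) signals a first-shifting-theorem factor e^(-2t).
Since L{cosh(6t)} = s/(s^2 - 36), the inverse is exp(-2*t)*cosh(6*t), scaled by -6.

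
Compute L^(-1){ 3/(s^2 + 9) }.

Since L{sin(3t)} = 3/(s^2 + 9), the inverse is sin(3*t).

sin(3*t)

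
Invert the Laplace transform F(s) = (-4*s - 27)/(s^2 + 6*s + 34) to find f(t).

f(t) = -3*exp(-3*t)*sin(5*t) - 4*exp(-3*t)*cos(5*t)

Complete the square in the denominator: s^2 + 6*s + 34 = (s + 3)^2 + 5^2.
Split the numerator to match: -4*s - 27 = -4·(s + 3) - 3·5.
Invert each term: -4·(s + 3)/((s + 3)^2 + 25) ↔ -4e^(-3t)cos(5t); -3·5/((s + 3)^2 + 25) ↔ -3e^(-3t)sin(5t).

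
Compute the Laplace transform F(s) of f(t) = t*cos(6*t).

F(s) = (s - 6)*(s + 6)/(s^2 + 36)^2

L{cos(6t)} = s/(s^2 + 36).
Then apply L{t·g(t)} = -d/ds[G(s)] with G(s) = s/(s^2 + 36):
differentiating 1 time and applying the sign gives (s - 6)*(s + 6)/(s^2 + 36)^2.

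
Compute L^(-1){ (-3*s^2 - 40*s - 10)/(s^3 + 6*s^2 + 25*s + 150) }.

-2*sin(5*t) - 5*cos(5*t) + 2*exp(-6*t)

Factor the denominator: s^3 + 6*s^2 + 25*s + 150 = (s + 6)*(s^2 + 25).
Partial fraction decomposition gives [2/(s + 6)] + [-5*s/(s^2 + 25)] + [-10/(s^2 + 25)].
Invert each term: 2/(s + 6) ↔ 2e^(-6t); -5·s/(s^2 + 25) ↔ -5cos(5t); -2·5/(s^2 + 25) ↔ -2sin(5t).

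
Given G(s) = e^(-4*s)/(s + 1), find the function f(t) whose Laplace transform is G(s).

The factor e^(-4s) signals a time shift by c = 4 (second shifting theorem).
L{e^(-t)} = 1/(s + 1), so L^-1{1/(s + 1)} = e^(-t).
Hence the inverse is u(t - 4) times that function evaluated at t - 4.

f(t) = Heaviside(t - 4)*(exp(-t + 4))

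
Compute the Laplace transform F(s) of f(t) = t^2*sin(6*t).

L{sin(6t)} = 6/(s^2 + 36).
Then apply L{t^2·g(t)} = (-1)^2 d^2/ds^2[G(s)] with G(s) = 6/(s^2 + 36):
differentiating 2 times and applying the sign gives 36*(s^2 - 12)/(s^2 + 36)^3.

F(s) = 36*(s^2 - 12)/(s^2 + 36)^3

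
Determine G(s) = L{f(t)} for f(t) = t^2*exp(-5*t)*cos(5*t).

L{cos(5t)} = s/(s^2 + 25).
Multiplying by e^(-5t) shifts s → s + 5, so L{exp(-5*t)*cos(5*t)} = (s + 5)/((s + 5)^2 + 25).
Then apply L{t^2·g(t)} = (-1)^2 d^2/ds^2[H(s)] with H(s) = (s + 5)/((s + 5)^2 + 25):
differentiating 2 times and applying the sign gives 2*(s + 5)*(s^2 + 10*s - 50)/(s^2 + 10*s + 50)^3.

G(s) = 2*(s + 5)*(s^2 + 10*s - 50)/(s^2 + 10*s + 50)^3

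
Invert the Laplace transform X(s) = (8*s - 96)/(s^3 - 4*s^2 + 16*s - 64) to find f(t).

f(t) = -2*exp(4*t) + 4*sin(4*t) + 2*cos(4*t)

Factor the denominator: s^3 - 4*s^2 + 16*s - 64 = (s - 4)*(s^2 + 16).
Partial fraction decomposition gives [-2/(s - 4)] + [2*s/(s^2 + 16)] + [16/(s^2 + 16)].
Invert each term: -2/(s - 4) ↔ -2e^(4t); 2·s/(s^2 + 16) ↔ 2cos(4t); 4·4/(s^2 + 16) ↔ 4sin(4t).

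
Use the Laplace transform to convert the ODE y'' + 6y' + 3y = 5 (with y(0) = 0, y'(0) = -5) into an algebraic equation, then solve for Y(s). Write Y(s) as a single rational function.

Apply the Laplace transform to the equation.
The derivative rules (L{y''} = s^2 Y - s·y(0) - y'(0) and L{y'} = sY - y(0), with y(0) = 0, y'(0) = -5) turn the left side into (s^2 + 6*s + 3)Y - (-5).
The right side is L{5} = 5/s.
So (s^2 + 6*s + 3)Y = 5/s + (-5).
Isolate Y and clear denominators.

Y(s) = (-5*s + 5)/(s^3 + 6*s^2 + 3*s)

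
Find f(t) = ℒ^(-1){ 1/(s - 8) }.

f(t) = exp(8*t)

Since L{e^(8t)} = 1/(s - 8), the inverse is e^(8*t).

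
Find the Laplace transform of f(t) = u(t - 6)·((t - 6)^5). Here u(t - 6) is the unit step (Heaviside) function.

By the second shifting theorem, L{u(t - c)·g(t - c)} = e^(-cs)·G(s) with c = 6 and G(s) = L{g(t)}.
L{t^5} = 5!/s^6 = 120/s^6.

120*exp(-6*s)/s^6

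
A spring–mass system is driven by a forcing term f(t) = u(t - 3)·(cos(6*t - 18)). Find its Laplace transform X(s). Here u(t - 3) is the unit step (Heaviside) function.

By the second shifting theorem, L{u(t - c)·g(t - c)} = e^(-cs)·G(s) with c = 3 and G(s) = L{g(t)}.
L{cos(6t)} = s/(s^2 + 36).

X(s) = s*exp(-3*s)/(s^2 + 36)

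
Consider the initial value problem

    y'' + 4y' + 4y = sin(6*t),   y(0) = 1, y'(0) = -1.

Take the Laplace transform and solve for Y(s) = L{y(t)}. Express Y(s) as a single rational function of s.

Y(s) = (s^3 + 3*s^2 + 36*s + 114)/(s^4 + 4*s^3 + 40*s^2 + 144*s + 144)

Apply the Laplace transform to the equation.
With L{y''} = s^2 Y - s·y(0) - y'(0) and L{y'} = sY - y(0), with y(0) = 1, y'(0) = -1: the LHS transforms to (s^2 + 4*s + 4)Y - (s + 3).
The right side is L{sin(6*t)} = 6/(s^2 + 36).
So (s^2 + 4*s + 4)Y = 6/(s^2 + 36) + (s + 3).
Solve for Y(s) and write it as one ratio of polynomials.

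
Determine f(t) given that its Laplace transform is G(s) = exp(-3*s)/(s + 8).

The factor e^(-3s) signals a time shift by c = 3 (second shifting theorem).
L{e^(-8t)} = 1/(s + 8), so L^-1{1/(s + 8)} = exp(-8*t).
Hence the inverse is u(t - 3) times that function evaluated at t - 3.

f(t) = Heaviside(t - 3)*(exp(-8*t + 24))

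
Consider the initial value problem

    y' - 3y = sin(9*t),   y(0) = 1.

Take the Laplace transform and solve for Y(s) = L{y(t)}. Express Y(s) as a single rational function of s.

Y(s) = (s^2 + 90)/(s^3 - 3*s^2 + 81*s - 243)

Take the Laplace transform of both sides.
Using L{y'} = sY - y(0) = sY - 1, the left side becomes (s - 3)Y - (1).
The right side is L{sin(9*t)} = 9/(s^2 + 81).
So (s - 3)Y = 9/(s^2 + 81) + (1).
Isolate Y and clear denominators.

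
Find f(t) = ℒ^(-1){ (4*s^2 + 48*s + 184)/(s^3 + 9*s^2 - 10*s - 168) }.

Factor the denominator: s^3 + 9*s^2 - 10*s - 168 = (s - 4)*(s + 6)*(s + 7).
Partial fraction decomposition gives [-4/(s + 6)] + [4/(s - 4)] + [4/(s + 7)].
Invert each term: -4/(s + 6) ↔ -4e^(-6t); 4/(s - 4) ↔ 4e^(4t); 4/(s + 7) ↔ 4e^(-7t).

f(t) = 4*exp(4*t) - 4*exp(-6*t) + 4*exp(-7*t)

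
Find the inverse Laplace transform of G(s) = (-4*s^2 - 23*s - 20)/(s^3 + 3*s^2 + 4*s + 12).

Factor the denominator: s^3 + 3*s^2 + 4*s + 12 = (s + 3)*(s^2 + 4).
Partial fraction decomposition gives [1/(s + 3)] + [-5*s/(s^2 + 4)] + [-8/(s^2 + 4)].
Invert each term: 1/(s + 3) ↔ e^(-3t); -5·s/(s^2 + 4) ↔ -5cos(2t); -4·2/(s^2 + 4) ↔ -4sin(2t).

-4*sin(2*t) - 5*cos(2*t) + exp(-3*t)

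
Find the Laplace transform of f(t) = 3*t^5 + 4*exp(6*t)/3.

4/(3*(s - 6)) + 360/s^6

By linearity of the Laplace transform, transform each term separately.
(3)·[L{t^5} = 5!/s^6 = 120/s^6]; (4/3)·[L{e^(6t)} = 1/(s - 6)].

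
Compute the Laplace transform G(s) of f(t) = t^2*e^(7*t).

G(s) = 2/(s - 7)^3

L{e^(7t)} = 1/(s - 7).
Then apply L{t^2·g(t)} = (-1)^2 d^2/ds^2[H(s)] with H(s) = 1/(s - 7):
differentiating 2 times and applying the sign gives 2/(s - 7)^3.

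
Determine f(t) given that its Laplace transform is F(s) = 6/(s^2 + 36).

f(t) = sin(6*t)

Since L{sin(6t)} = 6/(s^2 + 36), the inverse is sin(6*t).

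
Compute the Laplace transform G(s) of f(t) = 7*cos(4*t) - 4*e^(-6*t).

By linearity of the Laplace transform, transform each term separately.
(7)·[L{cos(4t)} = s/(s^2 + 16)]; (-4)·[L{e^(-6t)} = 1/(s + 6)].

G(s) = 7*s/(s^2 + 16) - 4/(s + 6)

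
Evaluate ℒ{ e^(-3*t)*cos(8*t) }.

(s + 3)/((s + 3)^2 + 64)

L{cos(8t)} = s/(s^2 + 64).
By the first shifting theorem, multiplying by e^(-3t) replaces s with s + 3.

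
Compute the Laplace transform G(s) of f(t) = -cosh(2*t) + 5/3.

G(s) = -s/(s^2 - 4) + 5/(3*s)

The transform is linear, so treat each term independently.
(-1)·[L{cosh(2t)} = s/(s^2 - 4)]; L{5/3} = (5/3)/s.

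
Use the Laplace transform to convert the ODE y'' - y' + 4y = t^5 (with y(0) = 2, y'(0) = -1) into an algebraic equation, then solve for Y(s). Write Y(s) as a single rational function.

Y(s) = (2*s^7 - 3*s^6 + 120)/(s^8 - s^7 + 4*s^6)

Laplace-transform each side.
The derivative rules (L{y''} = s^2 Y - s·y(0) - y'(0) and L{y'} = sY - y(0), with y(0) = 2, y'(0) = -1) turn the left side into (s^2 - s + 4)Y - (2*s - 3).
The right side is L{t^5} = 120/s^6.
So (s^2 - s + 4)Y = 120/s^6 + (2*s - 3).
Solve for Y(s) and write it as one ratio of polynomials.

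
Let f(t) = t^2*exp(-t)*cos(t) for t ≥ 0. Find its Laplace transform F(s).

F(s) = 2*(s + 1)*(s^2 + 2*s - 2)/(s^2 + 2*s + 2)^3

L{cos(t)} = s/(s^2 + 1).
Multiplying by e^(-t) shifts s → s + 1, so L{exp(-t)*cos(t)} = (s + 1)/((s + 1)^2 + 1).
Then apply L{t^2·g(t)} = (-1)^2 d^2/ds^2[G(s)] with G(s) = (s + 1)/((s + 1)^2 + 1):
differentiating 2 times and applying the sign gives 2*(s + 1)*(s^2 + 2*s - 2)/(s^2 + 2*s + 2)^3.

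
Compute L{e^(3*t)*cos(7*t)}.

L{cos(7t)} = s/(s^2 + 49).
By the first shifting theorem, multiplying by e^(3t) replaces s with s - 3.

(s - 3)/((s - 3)^2 + 49)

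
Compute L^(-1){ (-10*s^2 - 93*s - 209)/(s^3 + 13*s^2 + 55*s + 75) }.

-3*t*exp(-5*t) - 5*exp(-3*t) - 5*exp(-5*t)

Factor the denominator: s^3 + 13*s^2 + 55*s + 75 = (s + 3)*(s + 5)^2.
Partial fraction decomposition gives [-5/(s + 5)] + [-3/(s + 5)^2] + [-5/(s + 3)].
Invert each term: -5/(s + 5) ↔ -5e^(-5t); -3/(s + 5)^2 ↔ -3t·e^(-5t); -5/(s + 3) ↔ -5e^(-3t).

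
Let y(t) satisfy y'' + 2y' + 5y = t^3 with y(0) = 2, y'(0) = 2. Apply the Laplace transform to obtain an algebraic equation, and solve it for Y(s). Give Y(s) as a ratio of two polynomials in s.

Laplace-transform each side.
The derivative rules (L{y''} = s^2 Y - s·y(0) - y'(0) and L{y'} = sY - y(0), with y(0) = 2, y'(0) = 2) turn the left side into (s^2 + 2*s + 5)Y - (2*s + 6).
The right side is L{t^3} = 6/s^4.
So (s^2 + 2*s + 5)Y = 6/s^4 + (2*s + 6).
Isolate Y and clear denominators.

Y(s) = (2*s^5 + 6*s^4 + 6)/(s^6 + 2*s^5 + 5*s^4)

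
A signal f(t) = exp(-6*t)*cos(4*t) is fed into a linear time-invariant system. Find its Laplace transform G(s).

L{cos(4t)} = s/(s^2 + 16).
By the first shifting theorem, multiplying by e^(-6t) replaces s with s + 6.

G(s) = (s + 6)/((s + 6)^2 + 16)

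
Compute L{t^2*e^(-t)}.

2/(s + 1)^3

L{e^(-t)} = 1/(s + 1).
Then apply L{t^2·g(t)} = (-1)^2 d^2/ds^2[H(s)] with H(s) = 1/(s + 1):
differentiating 2 times and applying the sign gives 2/(s + 1)^3.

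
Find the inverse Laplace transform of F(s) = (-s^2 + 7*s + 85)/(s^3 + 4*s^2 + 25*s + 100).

3*sin(5*t) - 2*cos(5*t) + exp(-4*t)

Factor the denominator: s^3 + 4*s^2 + 25*s + 100 = (s + 4)*(s^2 + 25).
Partial fraction decomposition gives [1/(s + 4)] + [-2*s/(s^2 + 25)] + [15/(s^2 + 25)].
Invert each term: 1/(s + 4) ↔ e^(-4t); -2·s/(s^2 + 25) ↔ -2cos(5t); 3·5/(s^2 + 25) ↔ 3sin(5t).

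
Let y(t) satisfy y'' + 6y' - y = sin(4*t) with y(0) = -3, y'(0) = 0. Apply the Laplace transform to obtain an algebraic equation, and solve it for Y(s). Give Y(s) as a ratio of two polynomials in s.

Y(s) = (-3*s^3 - 18*s^2 - 48*s - 284)/(s^4 + 6*s^3 + 15*s^2 + 96*s - 16)

Take the Laplace transform of both sides.
The derivative rules (L{y''} = s^2 Y - s·y(0) - y'(0) and L{y'} = sY - y(0), with y(0) = -3, y'(0) = 0) turn the left side into (s^2 + 6*s - 1)Y - (-3*s - 18).
The right side is L{sin(4*t)} = 4/(s^2 + 16).
So (s^2 + 6*s - 1)Y = 4/(s^2 + 16) + (-3*s - 18).
Isolate Y and clear denominators.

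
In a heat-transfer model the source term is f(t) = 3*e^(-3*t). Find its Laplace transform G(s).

G(s) = 3/(s + 3)

L{3} = 3/s.
By the first shifting theorem, multiplying by e^(-3t) replaces s with s + 3.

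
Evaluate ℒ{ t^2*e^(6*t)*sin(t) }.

L{sin(t)} = 1/(s^2 + 1).
Multiplying by e^(6t) shifts s → s - 6, so L{e^(6*t)*sin(t)} = 1/((s - 6)^2 + 1).
Then apply L{t^2·g(t)} = (-1)^2 d^2/ds^2[G(s)] with G(s) = 1/((s - 6)^2 + 1):
differentiating 2 times and applying the sign gives 2*(3*s^2 - 36*s + 107)/(s^2 - 12*s + 37)^3.

2*(3*s^2 - 36*s + 107)/(s^2 - 12*s + 37)^3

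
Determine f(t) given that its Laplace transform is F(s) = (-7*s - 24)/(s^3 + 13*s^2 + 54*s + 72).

f(t) = -exp(-3*t) - 2*exp(-4*t) + 3*exp(-6*t)

Factor the denominator: s^3 + 13*s^2 + 54*s + 72 = (s + 3)*(s + 4)*(s + 6).
Partial fraction decomposition gives [-2/(s + 4)] + [3/(s + 6)] + [-1/(s + 3)].
Invert each term: -2/(s + 4) ↔ -2e^(-4t); 3/(s + 6) ↔ 3e^(-6t); -1/(s + 3) ↔ -e^(-3t).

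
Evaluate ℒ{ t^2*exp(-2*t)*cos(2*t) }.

2*(s + 2)*(s^2 + 4*s - 8)/(s^2 + 4*s + 8)^3

L{cos(2t)} = s/(s^2 + 4).
Multiplying by e^(-2t) shifts s → s + 2, so L{exp(-2*t)*cos(2*t)} = (s + 2)/((s + 2)^2 + 4).
Then apply L{t^2·g(t)} = (-1)^2 d^2/ds^2[H(s)] with H(s) = (s + 2)/((s + 2)^2 + 4):
differentiating 2 times and applying the sign gives 2*(s + 2)*(s^2 + 4*s - 8)/(s^2 + 4*s + 8)^3.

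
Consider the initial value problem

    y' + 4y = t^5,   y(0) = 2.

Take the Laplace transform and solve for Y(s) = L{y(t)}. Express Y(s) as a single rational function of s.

Laplace-transform each side.
Using L{y'} = sY - y(0) = sY - 2, the left side becomes (s + 4)Y - (2).
The right side is L{t^5} = 120/s^6.
So (s + 4)Y = 120/s^6 + (2).
Solve for Y(s) and write it as one ratio of polynomials.

Y(s) = (2*s^6 + 120)/(s^7 + 4*s^6)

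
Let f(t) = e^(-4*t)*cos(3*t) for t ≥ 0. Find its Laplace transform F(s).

F(s) = (s + 4)/((s + 4)^2 + 9)

L{cos(3t)} = s/(s^2 + 9).
By the first shifting theorem, multiplying by e^(-4t) replaces s with s + 4.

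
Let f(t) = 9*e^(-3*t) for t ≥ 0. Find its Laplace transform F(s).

L{9} = 9/s.
By the first shifting theorem, multiplying by e^(-3t) replaces s with s + 3.

F(s) = 9/(s + 3)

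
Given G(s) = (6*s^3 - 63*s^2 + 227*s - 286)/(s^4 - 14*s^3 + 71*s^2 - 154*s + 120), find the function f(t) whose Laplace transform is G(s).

f(t) = 4*exp(5*t) + exp(4*t) - 5*exp(3*t) + 6*exp(2*t)

Factor the denominator: s^4 - 14*s^3 + 71*s^2 - 154*s + 120 = (s - 5)*(s - 4)*(s - 3)*(s - 2).
Partial fraction decomposition gives [-5/(s - 3)] + [4/(s - 5)] + [1/(s - 4)] + [6/(s - 2)].
Invert each term: -5/(s - 3) ↔ -5e^(3t); 4/(s - 5) ↔ 4e^(5t); 1/(s - 4) ↔ e^(4t); 6/(s - 2) ↔ 6e^(2t).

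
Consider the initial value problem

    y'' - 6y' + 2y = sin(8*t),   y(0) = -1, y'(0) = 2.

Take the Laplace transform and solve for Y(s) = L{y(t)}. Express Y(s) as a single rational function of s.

Y(s) = (-s^3 + 8*s^2 - 64*s + 520)/(s^4 - 6*s^3 + 66*s^2 - 384*s + 128)

Transform both sides with L{·}.
With L{y''} = s^2 Y - s·y(0) - y'(0) and L{y'} = sY - y(0), with y(0) = -1, y'(0) = 2: the LHS transforms to (s^2 - 6*s + 2)Y - (-s + 8).
The right side is L{sin(8*t)} = 8/(s^2 + 64).
So (s^2 - 6*s + 2)Y = 8/(s^2 + 64) + (-s + 8).
Solve for Y(s) and write it as one ratio of polynomials.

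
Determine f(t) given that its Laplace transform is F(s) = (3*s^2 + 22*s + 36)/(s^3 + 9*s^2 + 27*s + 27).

f(t) = -3*t^2*exp(-3*t)/2 + 4*t*exp(-3*t) + 3*exp(-3*t)

Factor the denominator: s^3 + 9*s^2 + 27*s + 27 = (s + 3)^3.
Partial fraction decomposition gives [3/(s + 3)] + [4/(s + 3)^2] + [-3/(s + 3)^3].
Invert each term: 3/(s + 3) ↔ 3e^(-3t); 4/(s + 3)^2 ↔ 4t·e^(-3t); -3/(s + 3)^3 ↔ (-3/2)t^2·e^(-3t).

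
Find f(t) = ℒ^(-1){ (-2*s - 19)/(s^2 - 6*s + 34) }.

f(t) = -5*exp(3*t)*sin(5*t) - 2*exp(3*t)*cos(5*t)

Complete the square in the denominator: s^2 - 6*s + 34 = (s - 3)^2 + 5^2.
Split the numerator to match: -2*s - 19 = -2·(s - 3) - 5·5.
Invert each term: -2·(s - 3)/((s - 3)^2 + 25) ↔ -2e^(3t)cos(5t); -5·5/((s - 3)^2 + 25) ↔ -5e^(3t)sin(5t).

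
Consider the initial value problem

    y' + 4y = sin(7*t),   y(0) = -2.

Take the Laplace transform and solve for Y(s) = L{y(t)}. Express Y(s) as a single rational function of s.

Apply the Laplace transform to the equation.
The derivative rules (L{y'} = sY - y(0) = sY - (-2)) turn the left side into (s + 4)Y - (-2).
The right side is L{sin(7*t)} = 7/(s^2 + 49).
So (s + 4)Y = 7/(s^2 + 49) + (-2).
Divide through and combine into a single rational function.

Y(s) = (-2*s^2 - 91)/(s^3 + 4*s^2 + 49*s + 196)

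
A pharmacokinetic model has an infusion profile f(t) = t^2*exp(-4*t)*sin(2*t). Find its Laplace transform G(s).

L{sin(2t)} = 2/(s^2 + 4).
Multiplying by e^(-4t) shifts s → s + 4, so L{exp(-4*t)*sin(2*t)} = 2/((s + 4)^2 + 4).
Then apply L{t^2·g(t)} = (-1)^2 d^2/ds^2[H(s)] with H(s) = 2/((s + 4)^2 + 4):
differentiating 2 times and applying the sign gives 4*(3*s^2 + 24*s + 44)/(s^2 + 8*s + 20)^3.

G(s) = 4*(3*s^2 + 24*s + 44)/(s^2 + 8*s + 20)^3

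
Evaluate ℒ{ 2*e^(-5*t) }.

L{2} = 2/s.
By the first shifting theorem, multiplying by e^(-5t) replaces s with s + 5.

2/(s + 5)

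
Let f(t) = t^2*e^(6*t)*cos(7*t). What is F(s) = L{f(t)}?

F(s) = 2*(s - 6)*(s^2 - 12*s - 111)/(s^2 - 12*s + 85)^3

L{cos(7t)} = s/(s^2 + 49).
Multiplying by e^(6t) shifts s → s - 6, so L{e^(6*t)*cos(7*t)} = (s - 6)/((s - 6)^2 + 49).
Then apply L{t^2·g(t)} = (-1)^2 d^2/ds^2[G(s)] with G(s) = (s - 6)/((s - 6)^2 + 49):
differentiating 2 times and applying the sign gives 2*(s - 6)*(s^2 - 12*s - 111)/(s^2 - 12*s + 85)^3.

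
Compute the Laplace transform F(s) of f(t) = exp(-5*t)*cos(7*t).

L{cos(7t)} = s/(s^2 + 49).
By the first shifting theorem, multiplying by e^(-5t) replaces s with s + 5.

F(s) = (s + 5)/((s + 5)^2 + 49)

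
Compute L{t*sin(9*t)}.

18*s/(s^2 + 81)^2

L{sin(9t)} = 9/(s^2 + 81).
Then apply L{t·g(t)} = -d/ds[G(s)] with G(s) = 9/(s^2 + 81):
differentiating 1 time and applying the sign gives 18*s/(s^2 + 81)^2.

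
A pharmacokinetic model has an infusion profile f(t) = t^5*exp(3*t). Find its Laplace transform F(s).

F(s) = 120/(s - 3)^6

L{t^5} = 5!/s^6 = 120/s^6.
By the first shifting theorem, multiplying by e^(3t) replaces s with s - 3.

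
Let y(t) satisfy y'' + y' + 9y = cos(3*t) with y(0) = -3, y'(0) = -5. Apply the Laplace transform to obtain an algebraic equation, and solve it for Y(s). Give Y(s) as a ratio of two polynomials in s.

Laplace-transform each side.
With L{y''} = s^2 Y - s·y(0) - y'(0) and L{y'} = sY - y(0), with y(0) = -3, y'(0) = -5: the LHS transforms to (s^2 + s + 9)Y - (-3*s - 8).
The right side is L{cos(3*t)} = s/(s^2 + 9).
So (s^2 + s + 9)Y = s/(s^2 + 9) + (-3*s - 8).
Solve for Y(s) and write it as one ratio of polynomials.

Y(s) = (-3*s^3 - 8*s^2 - 26*s - 72)/(s^4 + s^3 + 18*s^2 + 9*s + 81)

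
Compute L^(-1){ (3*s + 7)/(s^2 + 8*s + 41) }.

-exp(-4*t)*sin(5*t) + 3*exp(-4*t)*cos(5*t)

Complete the square in the denominator: s^2 + 8*s + 41 = (s + 4)^2 + 5^2.
Split the numerator to match: 3*s + 7 = 3·(s + 4) - 1·5.
Invert each term: 3·(s + 4)/((s + 4)^2 + 25) ↔ 3e^(-4t)cos(5t); -1·5/((s + 4)^2 + 25) ↔ -e^(-4t)sin(5t).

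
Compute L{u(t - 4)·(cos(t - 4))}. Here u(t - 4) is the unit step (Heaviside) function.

s*exp(-4*s)/(s^2 + 1)

By the second shifting theorem, L{u(t - c)·g(t - c)} = e^(-cs)·H(s) with c = 4 and H(s) = L{g(t)}.
L{cos(t)} = s/(s^2 + 1).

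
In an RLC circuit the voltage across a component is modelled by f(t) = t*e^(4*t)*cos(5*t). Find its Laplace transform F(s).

F(s) = (s - 9)*(s + 1)/(s^2 - 8*s + 41)^2

L{cos(5t)} = s/(s^2 + 25).
Multiplying by e^(4t) shifts s → s - 4, so L{e^(4*t)*cos(5*t)} = (s - 4)/((s - 4)^2 + 25).
Then apply L{t·g(t)} = -d/ds[G(s)] with G(s) = (s - 4)/((s - 4)^2 + 25):
differentiating 1 time and applying the sign gives (s - 9)*(s + 1)/(s^2 - 8*s + 41)^2.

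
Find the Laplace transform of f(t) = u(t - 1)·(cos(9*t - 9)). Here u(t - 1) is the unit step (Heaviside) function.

s*exp(-s)/(s^2 + 81)

By the second shifting theorem, L{u(t - c)·g(t - c)} = e^(-cs)·G(s) with c = 1 and G(s) = L{g(t)}.
L{cos(9t)} = s/(s^2 + 81).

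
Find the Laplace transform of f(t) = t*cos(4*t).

L{cos(4t)} = s/(s^2 + 16).
Then apply L{t·g(t)} = -d/ds[H(s)] with H(s) = s/(s^2 + 16):
differentiating 1 time and applying the sign gives (s - 4)*(s + 4)/(s^2 + 16)^2.

(s - 4)*(s + 4)/(s^2 + 16)^2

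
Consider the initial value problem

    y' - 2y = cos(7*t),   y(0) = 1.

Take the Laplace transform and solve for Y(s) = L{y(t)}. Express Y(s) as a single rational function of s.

Y(s) = (s^2 + s + 49)/(s^3 - 2*s^2 + 49*s - 98)

Transform both sides with L{·}.
Using L{y'} = sY - y(0) = sY - 1, the left side becomes (s - 2)Y - (1).
The right side is L{cos(7*t)} = s/(s^2 + 49).
So (s - 2)Y = s/(s^2 + 49) + (1).
Solve for Y(s) and write it as one ratio of polynomials.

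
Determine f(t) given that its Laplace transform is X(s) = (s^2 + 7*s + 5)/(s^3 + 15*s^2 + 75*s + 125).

Factor the denominator: s^3 + 15*s^2 + 75*s + 125 = (s + 5)^3.
Partial fraction decomposition gives [1/(s + 5)] + [-3/(s + 5)^2] + [-5/(s + 5)^3].
Invert each term: 1/(s + 5) ↔ e^(-5t); -3/(s + 5)^2 ↔ -3t·e^(-5t); -5/(s + 5)^3 ↔ (-5/2)t^2·e^(-5t).

f(t) = -5*t^2*exp(-5*t)/2 - 3*t*exp(-5*t) + exp(-5*t)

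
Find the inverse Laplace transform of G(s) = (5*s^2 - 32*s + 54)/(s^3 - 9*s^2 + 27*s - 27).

3*t^2*exp(3*t)/2 - 2*t*exp(3*t) + 5*exp(3*t)

Factor the denominator: s^3 - 9*s^2 + 27*s - 27 = (s - 3)^3.
Partial fraction decomposition gives [5/(s - 3)] + [-2/(s - 3)^2] + [3/(s - 3)^3].
Invert each term: 5/(s - 3) ↔ 5e^(3t); -2/(s - 3)^2 ↔ -2t·e^(3t); 3/(s - 3)^3 ↔ (3/2)t^2·e^(3t).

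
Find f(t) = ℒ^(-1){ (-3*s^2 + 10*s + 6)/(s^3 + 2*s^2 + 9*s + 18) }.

f(t) = 4*sin(3*t) - cos(3*t) - 2*exp(-2*t)

Factor the denominator: s^3 + 2*s^2 + 9*s + 18 = (s + 2)*(s^2 + 9).
Partial fraction decomposition gives [-2/(s + 2)] + [-s/(s^2 + 9)] + [12/(s^2 + 9)].
Invert each term: -2/(s + 2) ↔ -2e^(-2t); -1·s/(s^2 + 9) ↔ -cos(3t); 4·3/(s^2 + 9) ↔ 4sin(3t).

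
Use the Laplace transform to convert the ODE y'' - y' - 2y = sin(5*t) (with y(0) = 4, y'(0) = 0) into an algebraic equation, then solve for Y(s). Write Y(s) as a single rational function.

Y(s) = (4*s^3 - 4*s^2 + 100*s - 95)/(s^4 - s^3 + 23*s^2 - 25*s - 50)

Laplace-transform each side.
Using L{y''} = s^2 Y - s·y(0) - y'(0) and L{y'} = sY - y(0), with y(0) = 4, y'(0) = 0, the left side becomes (s^2 - s - 2)Y - (4*s - 4).
The right side is L{sin(5*t)} = 5/(s^2 + 25).
So (s^2 - s - 2)Y = 5/(s^2 + 25) + (4*s - 4).
Solve for Y(s) and write it as one ratio of polynomials.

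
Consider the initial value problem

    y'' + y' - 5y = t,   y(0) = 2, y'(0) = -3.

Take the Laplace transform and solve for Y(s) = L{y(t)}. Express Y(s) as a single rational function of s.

Y(s) = (2*s^3 - s^2 + 1)/(s^4 + s^3 - 5*s^2)

Take the Laplace transform of both sides.
The derivative rules (L{y''} = s^2 Y - s·y(0) - y'(0) and L{y'} = sY - y(0), with y(0) = 2, y'(0) = -3) turn the left side into (s^2 + s - 5)Y - (2*s - 1).
The right side is L{t} = s^(-2).
So (s^2 + s - 5)Y = s^(-2) + (2*s - 1).
Isolate Y and clear denominators.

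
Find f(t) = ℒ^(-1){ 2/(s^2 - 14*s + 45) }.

Rewrite the denominator: s^2 - 14*s + 45 = (s - 7)^2 - 4.
The form in (s - 7) signals a first-shifting-theorem factor e^(7t).
Since L{sinh(2t)} = 2/(s^2 - 4), the inverse is e^(7*t)*sinh(2*t).

f(t) = exp(7*t)*sinh(2*t)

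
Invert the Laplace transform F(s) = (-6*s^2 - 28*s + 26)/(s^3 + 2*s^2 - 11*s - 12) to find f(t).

f(t) = -4*exp(3*t) - 4*exp(-t) + 2*exp(-4*t)

Factor the denominator: s^3 + 2*s^2 - 11*s - 12 = (s - 3)*(s + 1)*(s + 4).
Partial fraction decomposition gives [2/(s + 4)] + [-4/(s - 3)] + [-4/(s + 1)].
Invert each term: 2/(s + 4) ↔ 2e^(-4t); -4/(s - 3) ↔ -4e^(3t); -4/(s + 1) ↔ -4e^(-t).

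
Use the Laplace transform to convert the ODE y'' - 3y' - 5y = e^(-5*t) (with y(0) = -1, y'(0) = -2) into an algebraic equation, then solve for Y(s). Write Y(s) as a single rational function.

Laplace-transform each side.
With L{y''} = s^2 Y - s·y(0) - y'(0) and L{y'} = sY - y(0), with y(0) = -1, y'(0) = -2: the LHS transforms to (s^2 - 3*s - 5)Y - (-s + 1).
The right side is L{e^(-5*t)} = 1/(s + 5).
So (s^2 - 3*s - 5)Y = 1/(s + 5) + (-s + 1).
Divide through and combine into a single rational function.

Y(s) = (-s^2 - 4*s + 6)/(s^3 + 2*s^2 - 20*s - 25)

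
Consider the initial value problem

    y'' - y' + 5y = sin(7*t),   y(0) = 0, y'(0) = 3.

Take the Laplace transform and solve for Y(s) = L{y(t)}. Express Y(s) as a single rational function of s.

Y(s) = (3*s^2 + 154)/(s^4 - s^3 + 54*s^2 - 49*s + 245)

Laplace-transform each side.
With L{y''} = s^2 Y - s·y(0) - y'(0) and L{y'} = sY - y(0), with y(0) = 0, y'(0) = 3: the LHS transforms to (s^2 - s + 5)Y - (3).
The right side is L{sin(7*t)} = 7/(s^2 + 49).
So (s^2 - s + 5)Y = 7/(s^2 + 49) + (3).
Divide through and combine into a single rational function.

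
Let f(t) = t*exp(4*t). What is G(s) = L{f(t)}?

L{e^(4t)} = 1/(s - 4).
Then apply L{t·g(t)} = -d/ds[H(s)] with H(s) = 1/(s - 4):
differentiating 1 time and applying the sign gives (s - 4)^(-2).

G(s) = (s - 4)^(-2)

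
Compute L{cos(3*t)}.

s/(s^2 + 9)

L{cos(3t)} = s/(s^2 + 9).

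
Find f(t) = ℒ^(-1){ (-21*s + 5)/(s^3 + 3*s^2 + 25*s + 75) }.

Factor the denominator: s^3 + 3*s^2 + 25*s + 75 = (s + 3)*(s^2 + 25).
Partial fraction decomposition gives [2/(s + 3)] + [-2*s/(s^2 + 25)] + [-15/(s^2 + 25)].
Invert each term: 2/(s + 3) ↔ 2e^(-3t); -2·s/(s^2 + 25) ↔ -2cos(5t); -3·5/(s^2 + 25) ↔ -3sin(5t).

f(t) = -3*sin(5*t) - 2*cos(5*t) + 2*exp(-3*t)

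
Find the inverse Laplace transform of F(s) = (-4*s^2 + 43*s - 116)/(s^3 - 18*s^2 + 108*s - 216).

Factor the denominator: s^3 - 18*s^2 + 108*s - 216 = (s - 6)^3.
Partial fraction decomposition gives [-4/(s - 6)] + [-5/(s - 6)^2] + [-2/(s - 6)^3].
Invert each term: -4/(s - 6) ↔ -4e^(6t); -5/(s - 6)^2 ↔ -5t·e^(6t); -2/(s - 6)^3 ↔ (-1)t^2·e^(6t).

-t^2*exp(6*t) - 5*t*exp(6*t) - 4*exp(6*t)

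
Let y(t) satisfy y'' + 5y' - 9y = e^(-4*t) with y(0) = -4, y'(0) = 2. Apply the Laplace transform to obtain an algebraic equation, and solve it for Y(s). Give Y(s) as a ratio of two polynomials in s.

Y(s) = (-4*s^2 - 34*s - 71)/(s^3 + 9*s^2 + 11*s - 36)

Apply the Laplace transform to the equation.
With L{y''} = s^2 Y - s·y(0) - y'(0) and L{y'} = sY - y(0), with y(0) = -4, y'(0) = 2: the LHS transforms to (s^2 + 5*s - 9)Y - (-4*s - 18).
The right side is L{e^(-4*t)} = 1/(s + 4).
So (s^2 + 5*s - 9)Y = 1/(s + 4) + (-4*s - 18).
Divide through and combine into a single rational function.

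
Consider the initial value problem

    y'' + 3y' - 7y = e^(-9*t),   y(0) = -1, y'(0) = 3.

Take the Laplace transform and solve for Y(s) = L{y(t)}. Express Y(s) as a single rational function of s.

Y(s) = (-s^2 - 9*s + 1)/(s^3 + 12*s^2 + 20*s - 63)

Take the Laplace transform of both sides.
The derivative rules (L{y''} = s^2 Y - s·y(0) - y'(0) and L{y'} = sY - y(0), with y(0) = -1, y'(0) = 3) turn the left side into (s^2 + 3*s - 7)Y - (-s).
The right side is L{e^(-9*t)} = 1/(s + 9).
So (s^2 + 3*s - 7)Y = 1/(s + 9) + (-s).
Divide through and combine into a single rational function.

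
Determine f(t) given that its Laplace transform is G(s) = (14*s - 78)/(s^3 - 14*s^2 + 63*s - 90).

f(t) = 2*exp(6*t) + 4*exp(5*t) - 6*exp(3*t)

Factor the denominator: s^3 - 14*s^2 + 63*s - 90 = (s - 6)*(s - 5)*(s - 3).
Partial fraction decomposition gives [4/(s - 5)] + [-6/(s - 3)] + [2/(s - 6)].
Invert each term: 4/(s - 5) ↔ 4e^(5t); -6/(s - 3) ↔ -6e^(3t); 2/(s - 6) ↔ 2e^(6t).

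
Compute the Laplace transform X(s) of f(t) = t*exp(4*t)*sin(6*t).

X(s) = 12*(s - 4)/(s^2 - 8*s + 52)^2

L{sin(6t)} = 6/(s^2 + 36).
Multiplying by e^(4t) shifts s → s - 4, so L{exp(4*t)*sin(6*t)} = 6/((s - 4)^2 + 36).
Then apply L{t·g(t)} = -d/ds[G(s)] with G(s) = 6/((s - 4)^2 + 36):
differentiating 1 time and applying the sign gives 12*(s - 4)/(s^2 - 8*s + 52)^2.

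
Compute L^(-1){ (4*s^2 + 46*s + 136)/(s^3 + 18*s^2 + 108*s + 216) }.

2*t^2*exp(-6*t) - 2*t*exp(-6*t) + 4*exp(-6*t)

Factor the denominator: s^3 + 18*s^2 + 108*s + 216 = (s + 6)^3.
Partial fraction decomposition gives [4/(s + 6)] + [-2/(s + 6)^2] + [4/(s + 6)^3].
Invert each term: 4/(s + 6) ↔ 4e^(-6t); -2/(s + 6)^2 ↔ -2t·e^(-6t); 4/(s + 6)^3 ↔ (2)t^2·e^(-6t).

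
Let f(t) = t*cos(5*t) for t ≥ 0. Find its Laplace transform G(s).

G(s) = (s - 5)*(s + 5)/(s^2 + 25)^2

L{cos(5t)} = s/(s^2 + 25).
Then apply L{t·g(t)} = -d/ds[H(s)] with H(s) = s/(s^2 + 25):
differentiating 1 time and applying the sign gives (s - 5)*(s + 5)/(s^2 + 25)^2.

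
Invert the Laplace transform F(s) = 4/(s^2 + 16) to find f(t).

Since L{sin(4t)} = 4/(s^2 + 16), the inverse is sin(4*t).

f(t) = sin(4*t)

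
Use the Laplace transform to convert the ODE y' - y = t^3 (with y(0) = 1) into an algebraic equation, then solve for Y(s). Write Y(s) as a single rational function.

Y(s) = (s^4 + 6)/(s^5 - s^4)

Transform both sides with L{·}.
With L{y'} = sY - y(0) = sY - 1: the LHS transforms to (s - 1)Y - (1).
The right side is L{t^3} = 6/s^4.
So (s - 1)Y = 6/s^4 + (1).
Divide through and combine into a single rational function.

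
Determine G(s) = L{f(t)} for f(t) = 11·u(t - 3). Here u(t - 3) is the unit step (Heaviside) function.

By the second shifting theorem, L{u(t - c)·g(t - c)} = e^(-cs)·H(s) with c = 3 and H(s) = L{g(t)}.
L{11} = 11/s.

G(s) = 11*exp(-3*s)/s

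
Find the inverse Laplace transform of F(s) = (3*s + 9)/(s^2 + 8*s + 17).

-3*exp(-4*t)*sin(t) + 3*exp(-4*t)*cos(t)

Complete the square in the denominator: s^2 + 8*s + 17 = (s + 4)^2 + 1^2.
Split the numerator to match: 3*s + 9 = 3·(s + 4) - 3·1.
Invert each term: 3·(s + 4)/((s + 4)^2 + 1) ↔ 3e^(-4t)cos(t); -3·1/((s + 4)^2 + 1) ↔ -3e^(-4t)sin(t).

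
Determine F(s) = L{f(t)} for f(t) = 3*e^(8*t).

L{3} = 3/s.
By the first shifting theorem, multiplying by e^(8t) replaces s with s - 8.

F(s) = 3/(s - 8)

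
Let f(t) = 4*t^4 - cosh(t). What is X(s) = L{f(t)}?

X(s) = -s/(s^2 - 1) + 96/s^5

By linearity of the Laplace transform, transform each term separately.
(-1)·[L{cosh(t)} = s/(s^2 - 1)]; (4)·[L{t^4} = 4!/s^5 = 24/s^5].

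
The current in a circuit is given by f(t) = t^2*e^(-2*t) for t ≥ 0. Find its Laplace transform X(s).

X(s) = 2/(s + 2)^3

L{e^(-2t)} = 1/(s + 2).
Then apply L{t^2·g(t)} = (-1)^2 d^2/ds^2[G(s)] with G(s) = 1/(s + 2):
differentiating 2 times and applying the sign gives 2/(s + 2)^3.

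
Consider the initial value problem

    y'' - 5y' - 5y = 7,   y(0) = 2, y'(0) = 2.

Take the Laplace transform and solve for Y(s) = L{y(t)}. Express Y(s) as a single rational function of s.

Laplace-transform each side.
With L{y''} = s^2 Y - s·y(0) - y'(0) and L{y'} = sY - y(0), with y(0) = 2, y'(0) = 2: the LHS transforms to (s^2 - 5*s - 5)Y - (2*s - 8).
The right side is L{7} = 7/s.
So (s^2 - 5*s - 5)Y = 7/s + (2*s - 8).
Isolate Y and clear denominators.

Y(s) = (2*s^2 - 8*s + 7)/(s^3 - 5*s^2 - 5*s)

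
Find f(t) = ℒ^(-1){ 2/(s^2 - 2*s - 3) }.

f(t) = exp(t)*sinh(2*t)

Rewrite the denominator: s^2 - 2*s - 3 = (s - 1)^2 - 4.
The form in (s - 1) signals a first-shifting-theorem factor e^(t).
Since L{sinh(2t)} = 2/(s^2 - 4), the inverse is exp(t)*sinh(2*t).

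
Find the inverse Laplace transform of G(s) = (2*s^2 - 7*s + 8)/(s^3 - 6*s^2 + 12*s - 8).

t^2*exp(2*t) + t*exp(2*t) + 2*exp(2*t)

Factor the denominator: s^3 - 6*s^2 + 12*s - 8 = (s - 2)^3.
Partial fraction decomposition gives [2/(s - 2)] + [(s - 2)^(-2)] + [2/(s - 2)^3].
Invert each term: 2/(s - 2) ↔ 2e^(2t); 1/(s - 2)^2 ↔ t·e^(2t); 2/(s - 2)^3 ↔ (1)t^2·e^(2t).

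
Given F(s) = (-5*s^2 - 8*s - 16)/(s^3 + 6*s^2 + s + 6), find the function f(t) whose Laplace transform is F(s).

f(t) = -2*sin(t) - cos(t) - 4*exp(-6*t)

Factor the denominator: s^3 + 6*s^2 + s + 6 = (s + 6)*(s^2 + 1).
Partial fraction decomposition gives [-4/(s + 6)] + [-s/(s^2 + 1)] + [-2/(s^2 + 1)].
Invert each term: -4/(s + 6) ↔ -4e^(-6t); -1·s/(s^2 + 1) ↔ -cos(t); -2·1/(s^2 + 1) ↔ -2sin(t).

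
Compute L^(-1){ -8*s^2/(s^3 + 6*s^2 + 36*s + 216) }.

Factor the denominator: s^3 + 6*s^2 + 36*s + 216 = (s + 6)*(s^2 + 36).
Partial fraction decomposition gives [-4/(s + 6)] + [-4*s/(s^2 + 36)] + [24/(s^2 + 36)].
Invert each term: -4/(s + 6) ↔ -4e^(-6t); -4·s/(s^2 + 36) ↔ -4cos(6t); 4·6/(s^2 + 36) ↔ 4sin(6t).

4*sin(6*t) - 4*cos(6*t) - 4*exp(-6*t)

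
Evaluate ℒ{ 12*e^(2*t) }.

12/(s - 2)

L{12} = 12/s.
By the first shifting theorem, multiplying by e^(2t) replaces s with s - 2.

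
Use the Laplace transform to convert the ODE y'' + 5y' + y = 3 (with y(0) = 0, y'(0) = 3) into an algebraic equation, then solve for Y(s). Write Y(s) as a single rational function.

Y(s) = (3*s + 3)/(s^3 + 5*s^2 + s)

Transform both sides with L{·}.
The derivative rules (L{y''} = s^2 Y - s·y(0) - y'(0) and L{y'} = sY - y(0), with y(0) = 0, y'(0) = 3) turn the left side into (s^2 + 5*s + 1)Y - (3).
The right side is L{3} = 3/s.
So (s^2 + 5*s + 1)Y = 3/s + (3).
Isolate Y and clear denominators.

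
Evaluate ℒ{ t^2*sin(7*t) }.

L{sin(7t)} = 7/(s^2 + 49).
Then apply L{t^2·g(t)} = (-1)^2 d^2/ds^2[G(s)] with G(s) = 7/(s^2 + 49):
differentiating 2 times and applying the sign gives 14*(3*s^2 - 49)/(s^2 + 49)^3.

14*(3*s^2 - 49)/(s^2 + 49)^3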